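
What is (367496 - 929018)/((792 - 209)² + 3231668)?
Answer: -187174/1190519 ≈ -0.15722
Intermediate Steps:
(367496 - 929018)/((792 - 209)² + 3231668) = -561522/(583² + 3231668) = -561522/(339889 + 3231668) = -561522/3571557 = -561522*1/3571557 = -187174/1190519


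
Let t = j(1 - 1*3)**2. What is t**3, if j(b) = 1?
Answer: 1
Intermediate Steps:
t = 1 (t = 1**2 = 1)
t**3 = 1**3 = 1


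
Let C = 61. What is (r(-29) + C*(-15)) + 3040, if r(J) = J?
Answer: 2096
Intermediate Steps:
(r(-29) + C*(-15)) + 3040 = (-29 + 61*(-15)) + 3040 = (-29 - 915) + 3040 = -944 + 3040 = 2096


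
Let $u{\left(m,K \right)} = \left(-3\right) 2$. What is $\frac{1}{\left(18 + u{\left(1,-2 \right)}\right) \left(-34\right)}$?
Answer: $- \frac{1}{408} \approx -0.002451$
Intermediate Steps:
$u{\left(m,K \right)} = -6$
$\frac{1}{\left(18 + u{\left(1,-2 \right)}\right) \left(-34\right)} = \frac{1}{\left(18 - 6\right) \left(-34\right)} = \frac{1}{12 \left(-34\right)} = \frac{1}{-408} = - \frac{1}{408}$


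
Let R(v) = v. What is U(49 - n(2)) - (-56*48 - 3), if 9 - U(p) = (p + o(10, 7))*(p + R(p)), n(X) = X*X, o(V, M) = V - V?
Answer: -1350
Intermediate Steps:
o(V, M) = 0
n(X) = X²
U(p) = 9 - 2*p² (U(p) = 9 - (p + 0)*(p + p) = 9 - p*2*p = 9 - 2*p²)
U(49 - n(2)) - (-56*48 - 3) = (9 - 2*(49 - 1*2²)²) - (-56*48 - 3) = (9 - 2*(49 - 1*4)²) - (-2688 - 3) = (9 - 2*(49 - 4)²) - 1*(-2691) = (9 - 2*45²) + 2691 = (9 - 2*2025) + 2691 = (9 - 4050) + 2691 = -4041 + 2691 = -1350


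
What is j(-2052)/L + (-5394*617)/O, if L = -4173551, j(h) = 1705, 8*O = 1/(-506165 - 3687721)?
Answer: 466024167298301664119/4173551 ≈ 1.1166e+14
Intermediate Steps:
O = -1/33551088 (O = 1/(8*(-506165 - 3687721)) = (1/8)/(-4193886) = (1/8)*(-1/4193886) = -1/33551088 ≈ -2.9805e-8)
j(-2052)/L + (-5394*617)/O = 1705/(-4173551) + (-5394*617)/(-1/33551088) = 1705*(-1/4173551) - 3328098*(-33551088) = -1705/4173551 + 111661308870624 = 466024167298301664119/4173551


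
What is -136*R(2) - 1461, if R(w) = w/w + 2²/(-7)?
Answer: -10635/7 ≈ -1519.3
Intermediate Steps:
R(w) = 3/7 (R(w) = 1 + 4*(-⅐) = 1 - 4/7 = 3/7)
-136*R(2) - 1461 = -136*3/7 - 1461 = -408/7 - 1461 = -10635/7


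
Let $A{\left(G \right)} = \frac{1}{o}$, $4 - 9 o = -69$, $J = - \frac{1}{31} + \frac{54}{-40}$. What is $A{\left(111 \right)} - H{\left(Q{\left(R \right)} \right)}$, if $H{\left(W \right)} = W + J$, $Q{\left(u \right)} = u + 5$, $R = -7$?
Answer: $\frac{158661}{45260} \approx 3.5055$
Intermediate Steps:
$J = - \frac{857}{620}$ ($J = \left(-1\right) \frac{1}{31} + 54 \left(- \frac{1}{40}\right) = - \frac{1}{31} - \frac{27}{20} = - \frac{857}{620} \approx -1.3823$)
$o = \frac{73}{9}$ ($o = \frac{4}{9} - - \frac{23}{3} = \frac{4}{9} + \frac{23}{3} = \frac{73}{9} \approx 8.1111$)
$Q{\left(u \right)} = 5 + u$
$H{\left(W \right)} = - \frac{857}{620} + W$ ($H{\left(W \right)} = W - \frac{857}{620} = - \frac{857}{620} + W$)
$A{\left(G \right)} = \frac{9}{73}$ ($A{\left(G \right)} = \frac{1}{\frac{73}{9}} = \frac{9}{73}$)
$A{\left(111 \right)} - H{\left(Q{\left(R \right)} \right)} = \frac{9}{73} - \left(- \frac{857}{620} + \left(5 - 7\right)\right) = \frac{9}{73} - \left(- \frac{857}{620} - 2\right) = \frac{9}{73} - - \frac{2097}{620} = \frac{9}{73} + \frac{2097}{620} = \frac{158661}{45260}$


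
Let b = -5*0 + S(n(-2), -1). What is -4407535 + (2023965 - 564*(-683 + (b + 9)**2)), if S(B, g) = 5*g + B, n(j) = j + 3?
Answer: -2012458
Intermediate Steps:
n(j) = 3 + j
S(B, g) = B + 5*g
b = -4 (b = -5*0 + ((3 - 2) + 5*(-1)) = 0 + (1 - 5) = 0 - 4 = -4)
-4407535 + (2023965 - 564*(-683 + (b + 9)**2)) = -4407535 + (2023965 - 564*(-683 + (-4 + 9)**2)) = -4407535 + (2023965 - 564*(-683 + 5**2)) = -4407535 + (2023965 - 564*(-683 + 25)) = -4407535 + (2023965 - 564*(-658)) = -4407535 + (2023965 + 371112) = -4407535 + 2395077 = -2012458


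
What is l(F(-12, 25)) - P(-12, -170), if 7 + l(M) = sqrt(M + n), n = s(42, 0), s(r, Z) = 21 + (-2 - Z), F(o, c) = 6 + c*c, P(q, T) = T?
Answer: 163 + 5*sqrt(26) ≈ 188.50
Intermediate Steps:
F(o, c) = 6 + c**2
s(r, Z) = 19 - Z
n = 19 (n = 19 - 1*0 = 19 + 0 = 19)
l(M) = -7 + sqrt(19 + M) (l(M) = -7 + sqrt(M + 19) = -7 + sqrt(19 + M))
l(F(-12, 25)) - P(-12, -170) = (-7 + sqrt(19 + (6 + 25**2))) - 1*(-170) = (-7 + sqrt(19 + (6 + 625))) + 170 = (-7 + sqrt(19 + 631)) + 170 = (-7 + sqrt(650)) + 170 = (-7 + 5*sqrt(26)) + 170 = 163 + 5*sqrt(26)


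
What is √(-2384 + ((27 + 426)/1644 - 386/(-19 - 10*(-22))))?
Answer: I*√7236007885833/55074 ≈ 48.843*I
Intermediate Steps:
√(-2384 + ((27 + 426)/1644 - 386/(-19 - 10*(-22)))) = √(-2384 + (453*(1/1644) - 386/(-19 + 220))) = √(-2384 + (151/548 - 386/201)) = √(-2384 - 181177/110148) = √(-262774009/110148) = I*√7236007885833/55074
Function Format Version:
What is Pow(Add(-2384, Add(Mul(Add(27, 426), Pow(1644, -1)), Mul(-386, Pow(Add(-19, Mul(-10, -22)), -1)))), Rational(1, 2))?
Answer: Mul(Rational(1, 55074), I, Pow(7236007885833, Rational(1, 2))) ≈ Mul(48.843, I)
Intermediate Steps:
Pow(Add(-2384, Add(Mul(Add(27, 426), Pow(1644, -1)), Mul(-386, Pow(Add(-19, Mul(-10, -22)), -1)))), Rational(1, 2)) = Pow(Add(-2384, Add(Mul(453, Rational(1, 1644)), Mul(-386, Pow(Add(-19, 220), -1)))), Rational(1, 2)) = Pow(Add(-2384, Add(Rational(151, 548), Mul(-386, Pow(201, -1)))), Rational(1, 2)) = Pow(Add(-2384, Add(Rational(151, 548), Mul(-386, Rational(1, 201)))), Rational(1, 2)) = Pow(Add(-2384, Add(Rational(151, 548), Rational(-386, 201))), Rational(1, 2)) = Pow(Add(-2384, Rational(-181177, 110148)), Rational(1, 2)) = Pow(Rational(-262774009, 110148), Rational(1, 2)) = Mul(Rational(1, 55074), I, Pow(7236007885833, Rational(1, 2)))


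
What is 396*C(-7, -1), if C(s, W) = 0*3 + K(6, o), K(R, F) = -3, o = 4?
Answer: -1188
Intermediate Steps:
C(s, W) = -3 (C(s, W) = 0*3 - 3 = 0 - 3 = -3)
396*C(-7, -1) = 396*(-3) = -1188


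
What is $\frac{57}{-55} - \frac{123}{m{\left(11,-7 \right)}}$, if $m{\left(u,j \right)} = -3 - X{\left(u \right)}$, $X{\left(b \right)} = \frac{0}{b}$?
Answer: $\frac{2198}{55} \approx 39.964$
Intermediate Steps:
$X{\left(b \right)} = 0$
$m{\left(u,j \right)} = -3$ ($m{\left(u,j \right)} = -3 - 0 = -3 + 0 = -3$)
$\frac{57}{-55} - \frac{123}{m{\left(11,-7 \right)}} = \frac{57}{-55} - \frac{123}{-3} = 57 \left(- \frac{1}{55}\right) - -41 = - \frac{57}{55} + 41 = \frac{2198}{55}$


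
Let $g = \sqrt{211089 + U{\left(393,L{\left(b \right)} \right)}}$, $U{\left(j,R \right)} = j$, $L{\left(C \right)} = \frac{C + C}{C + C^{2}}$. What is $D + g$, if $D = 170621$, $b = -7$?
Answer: $170621 + 3 \sqrt{23498} \approx 1.7108 \cdot 10^{5}$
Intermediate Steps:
$L{\left(C \right)} = \frac{2 C}{C + C^{2}}$
$g = 3 \sqrt{23498}$ ($g = \sqrt{211089 + 393} = \sqrt{211482} = 3 \sqrt{23498} \approx 459.87$)
$D + g = 170621 + 3 \sqrt{23498}$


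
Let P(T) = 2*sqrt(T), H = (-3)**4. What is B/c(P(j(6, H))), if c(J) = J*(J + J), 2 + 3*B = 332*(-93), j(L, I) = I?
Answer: -15439/972 ≈ -15.884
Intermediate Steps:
H = 81
B = -30878/3 (B = -2/3 + (332*(-93))/3 = -2/3 + (1/3)*(-30876) = -2/3 - 10292 = -30878/3 ≈ -10293.)
c(J) = 2*J**2 (c(J) = J*(2*J) = 2*J**2)
B/c(P(j(6, H))) = -30878/(3*(2*(2*sqrt(81))**2)) = -30878/(3*(2*(2*9)**2)) = -30878/(3*(2*18**2)) = -30878/(3*(2*324)) = -30878/3/648 = -30878/3*1/648 = -15439/972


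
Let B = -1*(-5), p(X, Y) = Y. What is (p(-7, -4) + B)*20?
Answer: 20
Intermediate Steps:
B = 5
(p(-7, -4) + B)*20 = (-4 + 5)*20 = 1*20 = 20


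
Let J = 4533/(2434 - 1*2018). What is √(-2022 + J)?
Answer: I*√21752094/104 ≈ 44.845*I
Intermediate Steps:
J = 4533/416 (J = 4533/(2434 - 2018) = 4533/416 ≈ 10.897)
√(-2022 + J) = √(-2022 + 4533/416) = √(-836619/416) = I*√21752094/104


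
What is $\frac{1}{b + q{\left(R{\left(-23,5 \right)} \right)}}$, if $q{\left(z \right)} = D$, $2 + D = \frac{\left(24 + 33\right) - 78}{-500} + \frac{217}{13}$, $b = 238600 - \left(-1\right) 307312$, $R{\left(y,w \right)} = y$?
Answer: $\frac{6500}{3548523773} \approx 1.8317 \cdot 10^{-6}$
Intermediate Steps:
$b = 545912$ ($b = 238600 - -307312 = 238600 + 307312 = 545912$)
$D = \frac{95773}{6500}$ ($D = -2 + \left(\frac{\left(24 + 33\right) - 78}{-500} + \frac{217}{13}\right) = -2 + \left(\left(57 - 78\right) \left(- \frac{1}{500}\right) + 217 \cdot \frac{1}{13}\right) = -2 + \left(\left(-21\right) \left(- \frac{1}{500}\right) + \frac{217}{13}\right) = -2 + \left(\frac{21}{500} + \frac{217}{13}\right) = -2 + \frac{108773}{6500} = \frac{95773}{6500} \approx 14.734$)
$q{\left(z \right)} = \frac{95773}{6500}$
$\frac{1}{b + q{\left(R{\left(-23,5 \right)} \right)}} = \frac{1}{545912 + \frac{95773}{6500}} = \frac{1}{\frac{3548523773}{6500}} = \frac{6500}{3548523773}$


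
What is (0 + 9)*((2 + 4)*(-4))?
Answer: -216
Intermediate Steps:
(0 + 9)*((2 + 4)*(-4)) = 9*(6*(-4)) = 9*(-24) = -216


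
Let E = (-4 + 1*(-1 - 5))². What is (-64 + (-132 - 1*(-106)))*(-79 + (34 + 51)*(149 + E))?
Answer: -1897740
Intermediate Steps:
E = 100 (E = (-4 + 1*(-6))² = (-4 - 6)² = (-10)² = 100)
(-64 + (-132 - 1*(-106)))*(-79 + (34 + 51)*(149 + E)) = (-64 + (-132 - 1*(-106)))*(-79 + (34 + 51)*(149 + 100)) = (-64 + (-132 + 106))*(-79 + 85*249) = (-64 - 26)*(-79 + 21165) = -90*21086 = -1897740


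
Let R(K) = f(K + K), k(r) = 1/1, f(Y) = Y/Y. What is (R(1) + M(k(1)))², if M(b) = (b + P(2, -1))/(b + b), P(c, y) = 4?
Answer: 49/4 ≈ 12.250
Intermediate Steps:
f(Y) = 1
k(r) = 1
R(K) = 1
M(b) = (4 + b)/(2*b) (M(b) = (b + 4)/(b + b) = (4 + b)/((2*b)) = (4 + b)*(1/(2*b)) = (4 + b)/(2*b))
(R(1) + M(k(1)))² = (1 + (½)*(4 + 1)/1)² = (1 + (½)*1*5)² = (1 + 5/2)² = (7/2)² = 49/4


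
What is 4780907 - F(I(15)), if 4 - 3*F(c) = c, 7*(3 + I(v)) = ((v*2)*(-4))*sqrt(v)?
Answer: 14342714/3 - 40*sqrt(15)/7 ≈ 4.7809e+6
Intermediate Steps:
I(v) = -3 - 8*v**(3/2)/7 (I(v) = -3 + (((v*2)*(-4))*sqrt(v))/7 = -3 + (((2*v)*(-4))*sqrt(v))/7 = -3 + ((-8*v)*sqrt(v))/7 = -3 + (-8*v**(3/2))/7 = -3 - 8*v**(3/2)/7)
F(c) = 4/3 - c/3
4780907 - F(I(15)) = 4780907 - (4/3 - (-3 - 120*sqrt(15)/7)/3) = 4780907 - (4/3 + (1 + 40*sqrt(15)/7)) = 4780907 - (7/3 + 40*sqrt(15)/7) = 4780907 + (-7/3 - 40*sqrt(15)/7) = 14342714/3 - 40*sqrt(15)/7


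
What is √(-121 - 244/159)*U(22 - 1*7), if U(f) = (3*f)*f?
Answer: 225*I*√3097797/53 ≈ 7471.9*I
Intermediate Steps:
U(f) = 3*f²
√(-121 - 244/159)*U(22 - 1*7) = √(-121 - 244/159)*(3*(22 - 1*7)²) = √(-121 - 244*1/159)*(3*(22 - 7)²) = √(-121 - 244/159)*(3*15²) = √(-19483/159)*(3*225) = (I*√3097797/159)*675 = 225*I*√3097797/53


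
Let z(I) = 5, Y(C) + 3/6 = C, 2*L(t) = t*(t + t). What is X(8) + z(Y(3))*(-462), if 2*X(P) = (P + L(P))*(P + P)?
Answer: -1734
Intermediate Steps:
L(t) = t**2 (L(t) = (t*(t + t))/2 = (t*(2*t))/2 = (2*t**2)/2 = t**2)
Y(C) = -1/2 + C
X(P) = P*(P + P**2) (X(P) = ((P + P**2)*(P + P))/2 = ((P + P**2)*(2*P))/2 = (2*P*(P + P**2))/2 = P*(P + P**2))
X(8) + z(Y(3))*(-462) = 8**2*(1 + 8) + 5*(-462) = 64*9 - 2310 = 576 - 2310 = -1734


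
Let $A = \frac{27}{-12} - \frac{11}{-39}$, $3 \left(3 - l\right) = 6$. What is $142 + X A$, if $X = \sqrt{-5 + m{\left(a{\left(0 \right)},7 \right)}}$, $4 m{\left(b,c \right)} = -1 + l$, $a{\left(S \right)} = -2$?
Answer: $142 - \frac{307 i \sqrt{5}}{156} \approx 142.0 - 4.4005 i$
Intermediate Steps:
$l = 1$ ($l = 3 - 2 = 1$)
$m{\left(b,c \right)} = 0$ ($m{\left(b,c \right)} = \frac{-1 + 1}{4} = \frac{1}{4} \cdot 0 = 0$)
$A = - \frac{307}{156}$ ($A = 27 \left(- \frac{1}{12}\right) - - \frac{11}{39} = - \frac{9}{4} + \frac{11}{39} = - \frac{307}{156} \approx -1.9679$)
$X = i \sqrt{5}$ ($X = \sqrt{-5 + 0} = \sqrt{-5} = i \sqrt{5} \approx 2.2361 i$)
$142 + X A = 142 + i \sqrt{5} \left(- \frac{307}{156}\right) = 142 - \frac{307 i \sqrt{5}}{156}$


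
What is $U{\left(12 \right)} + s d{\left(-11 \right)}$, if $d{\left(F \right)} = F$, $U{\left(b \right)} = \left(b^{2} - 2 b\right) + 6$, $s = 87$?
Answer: $-831$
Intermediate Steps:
$U{\left(b \right)} = 6 + b^{2} - 2 b$
$U{\left(12 \right)} + s d{\left(-11 \right)} = \left(6 + 12^{2} - 24\right) + 87 \left(-11\right) = \left(6 + 144 - 24\right) - 957 = 126 - 957 = -831$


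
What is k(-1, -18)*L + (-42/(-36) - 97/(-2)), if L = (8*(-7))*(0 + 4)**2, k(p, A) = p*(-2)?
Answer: -5227/3 ≈ -1742.3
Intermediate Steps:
k(p, A) = -2*p
L = -896 (L = -56*4**2 = -56*16 = -896)
k(-1, -18)*L + (-42/(-36) - 97/(-2)) = -2*(-1)*(-896) + (-42/(-36) - 97/(-2)) = 2*(-896) + (-42*(-1/36) - 97*(-1/2)) = -1792 + (7/6 + 97/2) = -1792 + 149/3 = -5227/3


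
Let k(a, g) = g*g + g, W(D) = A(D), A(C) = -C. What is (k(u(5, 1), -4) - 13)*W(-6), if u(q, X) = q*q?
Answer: -6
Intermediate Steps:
W(D) = -D
u(q, X) = q²
k(a, g) = g + g² (k(a, g) = g² + g = g + g²)
(k(u(5, 1), -4) - 13)*W(-6) = (-4*(1 - 4) - 13)*(-1*(-6)) = (-4*(-3) - 13)*6 = (12 - 13)*6 = -1*6 = -6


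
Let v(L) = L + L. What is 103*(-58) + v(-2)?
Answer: -5978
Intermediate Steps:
v(L) = 2*L
103*(-58) + v(-2) = 103*(-58) + 2*(-2) = -5974 - 4 = -5978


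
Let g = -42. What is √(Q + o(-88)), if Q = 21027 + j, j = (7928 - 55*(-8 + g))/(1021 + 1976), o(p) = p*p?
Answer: √3190782505/333 ≈ 169.63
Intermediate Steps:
o(p) = p²
j = 10678/2997 (j = (7928 - 55*(-8 - 42))/(1021 + 1976) = (7928 - 55*(-50))/2997 = (7928 + 2750)*(1/2997) = 10678*(1/2997) = 10678/2997 ≈ 3.5629)
Q = 63028597/2997 (Q = 21027 + 10678/2997 = 63028597/2997 ≈ 21031.)
√(Q + o(-88)) = √(63028597/2997 + (-88)²) = √(63028597/2997 + 7744) = √(86237365/2997) = √3190782505/333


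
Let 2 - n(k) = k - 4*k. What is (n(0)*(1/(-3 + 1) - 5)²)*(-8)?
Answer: -484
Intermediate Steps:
n(k) = 2 + 3*k (n(k) = 2 - (k - 4*k) = 2 - (-3)*k = 2 + 3*k)
(n(0)*(1/(-3 + 1) - 5)²)*(-8) = ((2 + 3*0)*(1/(-3 + 1) - 5)²)*(-8) = ((2 + 0)*(1/(-2) - 5)²)*(-8) = (2*(-½ - 5)²)*(-8) = (2*(-11/2)²)*(-8) = (2*(121/4))*(-8) = (121/2)*(-8) = -484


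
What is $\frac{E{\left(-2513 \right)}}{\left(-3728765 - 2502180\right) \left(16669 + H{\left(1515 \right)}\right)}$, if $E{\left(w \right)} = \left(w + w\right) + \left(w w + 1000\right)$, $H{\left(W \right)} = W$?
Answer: $- \frac{6311143}{113303503880} \approx -5.5701 \cdot 10^{-5}$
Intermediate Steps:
$E{\left(w \right)} = 1000 + w^{2} + 2 w$ ($E{\left(w \right)} = 2 w + \left(w^{2} + 1000\right) = 2 w + \left(1000 + w^{2}\right) = 1000 + w^{2} + 2 w$)
$\frac{E{\left(-2513 \right)}}{\left(-3728765 - 2502180\right) \left(16669 + H{\left(1515 \right)}\right)} = \frac{1000 + \left(-2513\right)^{2} + 2 \left(-2513\right)}{\left(-3728765 - 2502180\right) \left(16669 + 1515\right)} = \frac{1000 + 6315169 - 5026}{\left(-6230945\right) 18184} = \frac{6311143}{-113303503880} = 6311143 \left(- \frac{1}{113303503880}\right) = - \frac{6311143}{113303503880}$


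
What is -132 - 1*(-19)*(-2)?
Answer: -170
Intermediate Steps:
-132 - 1*(-19)*(-2) = -132 + 19*(-2) = -132 - 38 = -170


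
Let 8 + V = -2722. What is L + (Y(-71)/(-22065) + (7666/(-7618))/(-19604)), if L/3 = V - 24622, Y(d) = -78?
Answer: -45065964171741429/549209882780 ≈ -82056.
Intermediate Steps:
V = -2730 (V = -8 - 2722 = -2730)
L = -82056 (L = 3*(-2730 - 24622) = 3*(-27352) = -82056)
L + (Y(-71)/(-22065) + (7666/(-7618))/(-19604)) = -82056 + (-78/(-22065) + (7666/(-7618))/(-19604)) = -82056 + (-78*(-1/22065) + (7666*(-1/7618))*(-1/19604)) = -82056 + (26/7355 - 3833/3809*(-1/19604)) = -82056 + (26/7355 + 3833/74671636) = -82056 + 1969654251/549209882780 = -45065964171741429/549209882780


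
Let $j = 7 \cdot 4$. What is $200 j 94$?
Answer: $526400$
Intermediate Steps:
$j = 28$
$200 j 94 = 200 \cdot 28 \cdot 94 = 5600 \cdot 94 = 526400$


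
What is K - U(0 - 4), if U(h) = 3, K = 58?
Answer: 55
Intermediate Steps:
K - U(0 - 4) = 58 - 1*3 = 58 - 3 = 55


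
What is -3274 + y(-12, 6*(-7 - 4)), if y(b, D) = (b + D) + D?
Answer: -3418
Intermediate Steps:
y(b, D) = b + 2*D (y(b, D) = (D + b) + D = b + 2*D)
-3274 + y(-12, 6*(-7 - 4)) = -3274 + (-12 + 2*(6*(-7 - 4))) = -3274 + (-12 + 2*(6*(-11))) = -3274 + (-12 + 2*(-66)) = -3274 + (-12 - 132) = -3274 - 144 = -3418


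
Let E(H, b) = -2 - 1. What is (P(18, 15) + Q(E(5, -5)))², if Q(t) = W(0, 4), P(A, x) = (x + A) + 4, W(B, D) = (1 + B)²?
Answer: 1444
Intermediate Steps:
E(H, b) = -3
P(A, x) = 4 + A + x (P(A, x) = (A + x) + 4 = 4 + A + x)
Q(t) = 1 (Q(t) = (1 + 0)² = 1² = 1)
(P(18, 15) + Q(E(5, -5)))² = ((4 + 18 + 15) + 1)² = (37 + 1)² = 38² = 1444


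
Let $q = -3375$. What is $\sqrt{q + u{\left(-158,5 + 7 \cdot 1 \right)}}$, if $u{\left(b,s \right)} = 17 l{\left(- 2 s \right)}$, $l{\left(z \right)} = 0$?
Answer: $15 i \sqrt{15} \approx 58.095 i$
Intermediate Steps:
$u{\left(b,s \right)} = 0$ ($u{\left(b,s \right)} = 17 \cdot 0 = 0$)
$\sqrt{q + u{\left(-158,5 + 7 \cdot 1 \right)}} = \sqrt{-3375 + 0} = \sqrt{-3375} = 15 i \sqrt{15}$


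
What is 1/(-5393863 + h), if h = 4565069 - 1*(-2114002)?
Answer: 1/1285208 ≈ 7.7808e-7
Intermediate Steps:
h = 6679071 (h = 4565069 + 2114002 = 6679071)
1/(-5393863 + h) = 1/(-5393863 + 6679071) = 1/1285208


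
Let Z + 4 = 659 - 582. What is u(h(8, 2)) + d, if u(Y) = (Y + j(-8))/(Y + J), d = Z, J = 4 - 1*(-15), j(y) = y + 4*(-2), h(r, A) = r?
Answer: 1963/27 ≈ 72.704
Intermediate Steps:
j(y) = -8 + y (j(y) = y - 8 = -8 + y)
Z = 73 (Z = -4 + (659 - 582) = -4 + 77 = 73)
J = 19 (J = 4 + 15 = 19)
d = 73
u(Y) = (-16 + Y)/(19 + Y) (u(Y) = (Y + (-8 - 8))/(Y + 19) = (Y - 16)/(19 + Y) = (-16 + Y)/(19 + Y))
u(h(8, 2)) + d = (-16 + 8)/(19 + 8) + 73 = -8/27 + 73 = 1963/27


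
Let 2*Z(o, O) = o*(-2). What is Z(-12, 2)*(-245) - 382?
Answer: -3322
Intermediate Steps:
Z(o, O) = -o (Z(o, O) = (o*(-2))/2 = (-2*o)/2 = -o)
Z(-12, 2)*(-245) - 382 = -1*(-12)*(-245) - 382 = 12*(-245) - 382 = -2940 - 382 = -3322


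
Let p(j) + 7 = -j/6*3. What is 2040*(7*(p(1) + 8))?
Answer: 7140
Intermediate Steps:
p(j) = -7 - j/2 (p(j) = -7 - j/6*3 = -7 - j/2)
2040*(7*(p(1) + 8)) = 2040*(7*((-7 - 1/2*1) + 8)) = 2040*(7*((-7 - 1/2) + 8)) = 2040*(7*(-15/2 + 8)) = 2040*(7*(1/2)) = 2040*(7/2) = 7140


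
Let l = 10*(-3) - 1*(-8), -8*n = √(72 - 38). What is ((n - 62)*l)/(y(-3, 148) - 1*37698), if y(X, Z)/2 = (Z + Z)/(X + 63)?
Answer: -10230/282661 - 165*√34/2261288 ≈ -0.036617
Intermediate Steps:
y(X, Z) = 4*Z/(63 + X) (y(X, Z) = 2*((Z + Z)/(X + 63)) = 2*((2*Z)/(63 + X)) = 2*(2*Z/(63 + X)) = 4*Z/(63 + X))
n = -√34/8 (n = -√(72 - 38)/8 = -√34/8 ≈ -0.72887)
l = -22 (l = -30 + 8 = -22)
((n - 62)*l)/(y(-3, 148) - 1*37698) = ((-√34/8 - 62)*(-22))/(4*148/(63 - 3) - 1*37698) = ((-62 - √34/8)*(-22))/(4*148/60 - 37698) = (1364 + 11*√34/4)/(4*148*(1/60) - 37698) = (1364 + 11*√34/4)/(148/15 - 37698) = (1364 + 11*√34/4)/(-565322/15) = (1364 + 11*√34/4)*(-15/565322) = -10230/282661 - 165*√34/2261288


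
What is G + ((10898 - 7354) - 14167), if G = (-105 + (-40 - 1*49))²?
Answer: 27013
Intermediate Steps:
G = 37636 (G = (-105 + (-40 - 49))² = (-105 - 89)² = (-194)² = 37636)
G + ((10898 - 7354) - 14167) = 37636 + ((10898 - 7354) - 14167) = 37636 + (3544 - 14167) = 37636 - 10623 = 27013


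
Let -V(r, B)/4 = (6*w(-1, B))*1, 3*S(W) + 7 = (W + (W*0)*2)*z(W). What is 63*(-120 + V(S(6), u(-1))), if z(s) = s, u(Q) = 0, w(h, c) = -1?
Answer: -6048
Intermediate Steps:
S(W) = -7/3 + W²/3 (S(W) = -7/3 + ((W + (W*0)*2)*W)/3 = -7/3 + ((W + 0*2)*W)/3 = -7/3 + ((W + 0)*W)/3 = -7/3 + (W*W)/3 = -7/3 + W²/3)
V(r, B) = 24 (V(r, B) = -4*6*(-1) = -(-24) = -4*(-6) = 24)
63*(-120 + V(S(6), u(-1))) = 63*(-120 + 24) = 63*(-96) = -6048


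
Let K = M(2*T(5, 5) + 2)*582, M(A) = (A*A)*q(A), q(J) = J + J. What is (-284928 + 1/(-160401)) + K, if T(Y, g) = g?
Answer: 276926552063/160401 ≈ 1.7265e+6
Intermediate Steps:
q(J) = 2*J
M(A) = 2*A³ (M(A) = (A*A)*(2*A) = A²*(2*A) = 2*A³)
K = 2011392 (K = (2*(2*5 + 2)³)*582 = (2*(10 + 2)³)*582 = (2*12³)*582 = (2*1728)*582 = 3456*582 = 2011392)
(-284928 + 1/(-160401)) + K = (-284928 + 1/(-160401)) + 2011392 = (-284928 - 1/160401) + 2011392 = -45702736129/160401 + 2011392 = 276926552063/160401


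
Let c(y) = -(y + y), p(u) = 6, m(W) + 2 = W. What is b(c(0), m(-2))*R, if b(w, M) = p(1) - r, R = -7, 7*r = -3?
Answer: -45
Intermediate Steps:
r = -3/7 (r = (⅐)*(-3) = -3/7 ≈ -0.42857)
m(W) = -2 + W
c(y) = -2*y
b(w, M) = 45/7 (b(w, M) = 6 - 1*(-3/7) = 6 + 3/7 = 45/7)
b(c(0), m(-2))*R = (45/7)*(-7) = -45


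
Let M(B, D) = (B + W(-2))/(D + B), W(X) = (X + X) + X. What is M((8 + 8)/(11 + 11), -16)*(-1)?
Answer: -29/84 ≈ -0.34524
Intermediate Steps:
W(X) = 3*X (W(X) = 2*X + X = 3*X)
M(B, D) = (-6 + B)/(B + D) (M(B, D) = (B + 3*(-2))/(D + B) = (B - 6)/(B + D) = (-6 + B)/(B + D))
M((8 + 8)/(11 + 11), -16)*(-1) = ((-6 + (8 + 8)/(11 + 11))/((8 + 8)/(11 + 11) - 16))*(-1) = ((-6 + 16/22)/(16/22 - 16))*(-1) = ((-6 + 16*(1/22))/(16*(1/22) - 16))*(-1) = ((-6 + 8/11)/(8/11 - 16))*(-1) = (-58/11/(-168/11))*(-1) = -11/168*(-58/11)*(-1) = (29/84)*(-1) = -29/84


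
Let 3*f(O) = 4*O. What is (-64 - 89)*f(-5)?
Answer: 1020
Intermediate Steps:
f(O) = 4*O/3 (f(O) = (4*O)/3 = 4*O/3)
(-64 - 89)*f(-5) = (-64 - 89)*((4/3)*(-5)) = -153*(-20/3) = 1020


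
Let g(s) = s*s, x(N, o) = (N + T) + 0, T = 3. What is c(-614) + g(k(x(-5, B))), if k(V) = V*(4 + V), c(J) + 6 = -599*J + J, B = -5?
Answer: 367182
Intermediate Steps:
x(N, o) = 3 + N (x(N, o) = (N + 3) + 0 = (3 + N) + 0 = 3 + N)
c(J) = -6 - 598*J (c(J) = -6 + (-599*J + J) = -6 - 598*J)
g(s) = s²
c(-614) + g(k(x(-5, B))) = (-6 - 598*(-614)) + ((3 - 5)*(4 + (3 - 5)))² = (-6 + 367172) + (-2*(4 - 2))² = 367166 + (-2*2)² = 367166 + (-4)² = 367166 + 16 = 367182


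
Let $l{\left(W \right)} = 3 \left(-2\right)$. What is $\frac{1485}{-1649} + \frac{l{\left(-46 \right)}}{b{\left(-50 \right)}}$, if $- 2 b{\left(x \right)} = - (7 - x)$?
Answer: $- \frac{34811}{31331} \approx -1.1111$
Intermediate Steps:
$l{\left(W \right)} = -6$
$b{\left(x \right)} = \frac{7}{2} - \frac{x}{2}$ ($b{\left(x \right)} = - \frac{\left(-1\right) \left(7 - x\right)}{2} = - \frac{-7 + x}{2} = \frac{7}{2} - \frac{x}{2}$)
$\frac{1485}{-1649} + \frac{l{\left(-46 \right)}}{b{\left(-50 \right)}} = \frac{1485}{-1649} - \frac{6}{\frac{7}{2} - -25} = 1485 \left(- \frac{1}{1649}\right) - \frac{6}{\frac{7}{2} + 25} = - \frac{1485}{1649} - \frac{6}{\frac{57}{2}} = - \frac{1485}{1649} - \frac{4}{19} = - \frac{34811}{31331}$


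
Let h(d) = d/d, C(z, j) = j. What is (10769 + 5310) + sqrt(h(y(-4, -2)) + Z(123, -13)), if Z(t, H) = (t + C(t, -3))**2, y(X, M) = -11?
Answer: 16079 + sqrt(14401) ≈ 16199.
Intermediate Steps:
h(d) = 1
Z(t, H) = (-3 + t)**2 (Z(t, H) = (t - 3)**2 = (-3 + t)**2)
(10769 + 5310) + sqrt(h(y(-4, -2)) + Z(123, -13)) = (10769 + 5310) + sqrt(1 + (-3 + 123)**2) = 16079 + sqrt(1 + 120**2) = 16079 + sqrt(1 + 14400) = 16079 + sqrt(14401)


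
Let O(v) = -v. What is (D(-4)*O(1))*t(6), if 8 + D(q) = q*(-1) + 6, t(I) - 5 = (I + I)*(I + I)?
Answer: -298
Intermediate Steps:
t(I) = 5 + 4*I² (t(I) = 5 + (I + I)*(I + I) = 5 + (2*I)*(2*I) = 5 + 4*I²)
D(q) = -2 - q (D(q) = -8 + (q*(-1) + 6) = -8 + (-q + 6) = -8 + (6 - q) = -2 - q)
(D(-4)*O(1))*t(6) = ((-2 - 1*(-4))*(-1*1))*(5 + 4*6²) = ((-2 + 4)*(-1))*(5 + 4*36) = (2*(-1))*(5 + 144) = -2*149 = -298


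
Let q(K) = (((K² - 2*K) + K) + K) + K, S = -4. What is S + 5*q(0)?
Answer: -4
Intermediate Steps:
q(K) = K + K² (q(K) = ((K² - K) + K) + K = K² + K = K + K²)
S + 5*q(0) = -4 + 5*(0*(1 + 0)) = -4 + 5*(0*1) = -4 + 5*0 = -4 + 0 = -4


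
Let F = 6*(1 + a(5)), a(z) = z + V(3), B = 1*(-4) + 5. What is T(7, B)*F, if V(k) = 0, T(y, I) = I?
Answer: 36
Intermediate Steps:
B = 1 (B = -4 + 5 = 1)
a(z) = z (a(z) = z + 0 = z)
F = 36 (F = 6*(1 + 5) = 6*6 = 36)
T(7, B)*F = 1*36 = 36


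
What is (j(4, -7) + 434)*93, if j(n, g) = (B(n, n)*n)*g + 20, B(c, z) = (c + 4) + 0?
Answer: 21390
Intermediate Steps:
B(c, z) = 4 + c (B(c, z) = (4 + c) + 0 = 4 + c)
j(n, g) = 20 + g*n*(4 + n) (j(n, g) = ((4 + n)*n)*g + 20 = (n*(4 + n))*g + 20 = g*n*(4 + n) + 20 = 20 + g*n*(4 + n))
(j(4, -7) + 434)*93 = ((20 - 7*4*(4 + 4)) + 434)*93 = ((20 - 7*4*8) + 434)*93 = ((20 - 224) + 434)*93 = (-204 + 434)*93 = 230*93 = 21390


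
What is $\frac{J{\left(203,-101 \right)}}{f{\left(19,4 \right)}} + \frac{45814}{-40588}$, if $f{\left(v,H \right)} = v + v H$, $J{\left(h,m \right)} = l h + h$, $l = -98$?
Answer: $- \frac{401785319}{1927930} \approx -208.4$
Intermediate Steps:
$J{\left(h,m \right)} = - 97 h$ ($J{\left(h,m \right)} = - 98 h + h = - 97 h$)
$f{\left(v,H \right)} = v + H v$
$\frac{J{\left(203,-101 \right)}}{f{\left(19,4 \right)}} + \frac{45814}{-40588} = \frac{\left(-97\right) 203}{19 \left(1 + 4\right)} + \frac{45814}{-40588} = - \frac{19691}{19 \cdot 5} + 45814 \left(- \frac{1}{40588}\right) = - \frac{19691}{95} - \frac{22907}{20294} = - \frac{401785319}{1927930}$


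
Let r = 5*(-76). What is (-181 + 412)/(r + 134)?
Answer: -77/82 ≈ -0.93902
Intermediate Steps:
r = -380
(-181 + 412)/(r + 134) = (-181 + 412)/(-380 + 134) = 231/(-246) = 231*(-1/246) = -77/82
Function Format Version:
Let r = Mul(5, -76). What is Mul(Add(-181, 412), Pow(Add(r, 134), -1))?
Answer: Rational(-77, 82) ≈ -0.93902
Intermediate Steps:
r = -380
Mul(Add(-181, 412), Pow(Add(r, 134), -1)) = Mul(Add(-181, 412), Pow(Add(-380, 134), -1)) = Mul(231, Pow(-246, -1)) = Mul(231, Rational(-1, 246)) = Rational(-77, 82)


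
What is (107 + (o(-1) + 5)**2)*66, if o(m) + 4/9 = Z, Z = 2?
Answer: 267256/27 ≈ 9898.4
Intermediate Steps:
o(m) = 14/9 (o(m) = -4/9 + 2 = 14/9)
(107 + (o(-1) + 5)**2)*66 = (107 + (14/9 + 5)**2)*66 = (107 + (59/9)**2)*66 = (107 + 3481/81)*66 = (12148/81)*66 = 267256/27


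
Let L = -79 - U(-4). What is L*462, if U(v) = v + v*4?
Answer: -27258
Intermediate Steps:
U(v) = 5*v (U(v) = v + 4*v = 5*v)
L = -59 (L = -79 - 5*(-4) = -79 - 1*(-20) = -79 + 20 = -59)
L*462 = -59*462 = -27258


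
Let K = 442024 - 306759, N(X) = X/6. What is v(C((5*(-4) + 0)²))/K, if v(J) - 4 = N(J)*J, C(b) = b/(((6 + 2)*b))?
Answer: 1537/51941760 ≈ 2.9591e-5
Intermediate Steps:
N(X) = X/6 (N(X) = X*(⅙) = X/6)
K = 135265
C(b) = ⅛ (C(b) = b/((8*b)) = b*(1/(8*b)) = ⅛)
v(J) = 4 + J²/6 (v(J) = 4 + (J/6)*J = 4 + J²/6)
v(C((5*(-4) + 0)²))/K = (4 + (⅛)²/6)/135265 = (4 + (⅙)*(1/64))*(1/135265) = (4 + 1/384)*(1/135265) = (1537/384)*(1/135265) = 1537/51941760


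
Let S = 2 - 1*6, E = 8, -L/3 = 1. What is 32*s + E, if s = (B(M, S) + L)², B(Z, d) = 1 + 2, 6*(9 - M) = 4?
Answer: 8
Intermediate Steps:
M = 25/3 (M = 9 - ⅙*4 = 9 - ⅔ = 25/3 ≈ 8.3333)
L = -3 (L = -3*1 = -3)
S = -4 (S = 2 - 6 = -4)
B(Z, d) = 3
s = 0 (s = (3 - 3)² = 0² = 0)
32*s + E = 32*0 + 8 = 0 + 8 = 8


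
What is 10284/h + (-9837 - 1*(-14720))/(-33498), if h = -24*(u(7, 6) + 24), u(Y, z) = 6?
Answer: -4833461/334980 ≈ -14.429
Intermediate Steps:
h = -720 (h = -24*(6 + 24) = -24*30 = -720)
10284/h + (-9837 - 1*(-14720))/(-33498) = 10284/(-720) + (-9837 - 1*(-14720))/(-33498) = 10284*(-1/720) + (-9837 + 14720)*(-1/33498) = -857/60 + 4883*(-1/33498) = -857/60 - 4883/33498 = -4833461/334980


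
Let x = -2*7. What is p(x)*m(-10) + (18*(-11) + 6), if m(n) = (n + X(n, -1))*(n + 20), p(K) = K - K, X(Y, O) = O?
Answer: -192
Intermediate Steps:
x = -14
p(K) = 0
m(n) = (-1 + n)*(20 + n) (m(n) = (n - 1)*(n + 20) = (-1 + n)*(20 + n))
p(x)*m(-10) + (18*(-11) + 6) = 0*(-20 + (-10)**2 + 19*(-10)) + (18*(-11) + 6) = 0*(-20 + 100 - 190) + (-198 + 6) = 0*(-110) - 192 = 0 - 192 = -192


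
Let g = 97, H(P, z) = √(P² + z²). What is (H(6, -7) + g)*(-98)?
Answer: -9506 - 98*√85 ≈ -10410.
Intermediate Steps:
(H(6, -7) + g)*(-98) = (√(6² + (-7)²) + 97)*(-98) = (√(36 + 49) + 97)*(-98) = (√85 + 97)*(-98) = (97 + √85)*(-98) = -9506 - 98*√85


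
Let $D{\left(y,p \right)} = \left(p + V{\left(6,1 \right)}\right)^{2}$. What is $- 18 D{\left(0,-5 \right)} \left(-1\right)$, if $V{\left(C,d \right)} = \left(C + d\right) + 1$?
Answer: $162$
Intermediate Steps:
$V{\left(C,d \right)} = 1 + C + d$
$D{\left(y,p \right)} = \left(8 + p\right)^{2}$ ($D{\left(y,p \right)} = \left(p + \left(1 + 6 + 1\right)\right)^{2} = \left(p + 8\right)^{2} = \left(8 + p\right)^{2}$)
$- 18 D{\left(0,-5 \right)} \left(-1\right) = - 18 \left(8 - 5\right)^{2} \left(-1\right) = - 18 \cdot 3^{2} \left(-1\right) = \left(-18\right) 9 \left(-1\right) = \left(-162\right) \left(-1\right) = 162$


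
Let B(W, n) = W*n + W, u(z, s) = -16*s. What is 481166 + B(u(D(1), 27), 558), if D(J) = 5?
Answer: 239678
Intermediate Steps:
B(W, n) = W + W*n
481166 + B(u(D(1), 27), 558) = 481166 + (-16*27)*(1 + 558) = 481166 - 432*559 = 481166 - 241488 = 239678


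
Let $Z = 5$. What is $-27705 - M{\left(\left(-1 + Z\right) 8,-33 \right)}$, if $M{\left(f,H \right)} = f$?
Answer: $-27737$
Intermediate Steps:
$-27705 - M{\left(\left(-1 + Z\right) 8,-33 \right)} = -27705 - \left(-1 + 5\right) 8 = -27705 - 4 \cdot 8 = -27705 - 32 = -27737$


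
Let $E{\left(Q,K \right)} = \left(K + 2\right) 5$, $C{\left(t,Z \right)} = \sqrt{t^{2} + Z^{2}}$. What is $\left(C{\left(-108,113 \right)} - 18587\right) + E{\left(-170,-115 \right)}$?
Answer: $-19152 + \sqrt{24433} \approx -18996.0$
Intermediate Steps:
$C{\left(t,Z \right)} = \sqrt{Z^{2} + t^{2}}$
$E{\left(Q,K \right)} = 10 + 5 K$ ($E{\left(Q,K \right)} = \left(2 + K\right) 5 = 10 + 5 K$)
$\left(C{\left(-108,113 \right)} - 18587\right) + E{\left(-170,-115 \right)} = \left(\sqrt{113^{2} + \left(-108\right)^{2}} - 18587\right) + \left(10 + 5 \left(-115\right)\right) = \left(\sqrt{12769 + 11664} - 18587\right) + \left(10 - 575\right) = \left(\sqrt{24433} - 18587\right) - 565 = \left(-18587 + \sqrt{24433}\right) - 565 = -19152 + \sqrt{24433}$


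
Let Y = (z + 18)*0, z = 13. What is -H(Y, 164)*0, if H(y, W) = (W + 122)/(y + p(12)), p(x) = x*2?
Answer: 0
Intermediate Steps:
p(x) = 2*x
Y = 0 (Y = (13 + 18)*0 = 31*0 = 0)
H(y, W) = (122 + W)/(24 + y) (H(y, W) = (W + 122)/(y + 2*12) = (122 + W)/(y + 24) = (122 + W)/(24 + y))
-H(Y, 164)*0 = -(122 + 164)/(24 + 0)*0 = -286/24*0 = -(1/24)*286*0 = -143*0/12 = -1*0 = 0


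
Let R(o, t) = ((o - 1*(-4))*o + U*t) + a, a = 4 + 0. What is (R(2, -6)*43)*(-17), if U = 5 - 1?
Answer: 5848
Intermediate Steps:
a = 4
U = 4
R(o, t) = 4 + 4*t + o*(4 + o) (R(o, t) = ((o - 1*(-4))*o + 4*t) + 4 = ((o + 4)*o + 4*t) + 4 = ((4 + o)*o + 4*t) + 4 = (o*(4 + o) + 4*t) + 4 = (4*t + o*(4 + o)) + 4 = 4 + 4*t + o*(4 + o))
(R(2, -6)*43)*(-17) = ((4 + 2² + 4*2 + 4*(-6))*43)*(-17) = ((4 + 4 + 8 - 24)*43)*(-17) = -8*43*(-17) = -344*(-17) = 5848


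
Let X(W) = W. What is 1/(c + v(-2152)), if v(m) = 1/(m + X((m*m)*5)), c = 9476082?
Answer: 23153368/219403213744177 ≈ 1.0553e-7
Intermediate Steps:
v(m) = 1/(m + 5*m²) (v(m) = 1/(m + (m*m)*5) = 1/(m + m²*5) = 1/(m + 5*m²))
1/(c + v(-2152)) = 1/(9476082 + 1/((-2152)*(1 + 5*(-2152)))) = 1/(9476082 - 1/(2152*(1 - 10760))) = 1/(9476082 - 1/2152/(-10759)) = 1/(9476082 - 1/2152*(-1/10759)) = 1/(9476082 + 1/23153368) = 1/(219403213744177/23153368) = 23153368/219403213744177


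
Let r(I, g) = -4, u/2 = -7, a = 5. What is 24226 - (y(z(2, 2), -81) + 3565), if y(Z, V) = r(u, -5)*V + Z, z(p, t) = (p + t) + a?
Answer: 20328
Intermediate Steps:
u = -14 (u = 2*(-7) = -14)
z(p, t) = 5 + p + t (z(p, t) = (p + t) + 5 = 5 + p + t)
y(Z, V) = Z - 4*V (y(Z, V) = -4*V + Z = Z - 4*V)
24226 - (y(z(2, 2), -81) + 3565) = 24226 - (((5 + 2 + 2) - 4*(-81)) + 3565) = 24226 - ((9 + 324) + 3565) = 24226 - (333 + 3565) = 24226 - 1*3898 = 24226 - 3898 = 20328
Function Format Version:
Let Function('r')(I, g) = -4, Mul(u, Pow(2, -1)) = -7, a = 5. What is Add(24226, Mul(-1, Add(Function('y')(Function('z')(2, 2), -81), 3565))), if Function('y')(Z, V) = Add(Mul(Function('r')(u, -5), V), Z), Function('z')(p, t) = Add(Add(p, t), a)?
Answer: 20328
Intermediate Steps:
u = -14 (u = Mul(2, -7) = -14)
Function('z')(p, t) = Add(5, p, t) (Function('z')(p, t) = Add(Add(p, t), 5) = Add(5, p, t))
Function('y')(Z, V) = Add(Z, Mul(-4, V)) (Function('y')(Z, V) = Add(Mul(-4, V), Z) = Add(Z, Mul(-4, V)))
Add(24226, Mul(-1, Add(Function('y')(Function('z')(2, 2), -81), 3565))) = Add(24226, Mul(-1, Add(Add(Add(5, 2, 2), Mul(-4, -81)), 3565))) = Add(24226, Mul(-1, Add(Add(9, 324), 3565))) = Add(24226, Mul(-1, Add(333, 3565))) = Add(24226, Mul(-1, 3898)) = Add(24226, -3898) = 20328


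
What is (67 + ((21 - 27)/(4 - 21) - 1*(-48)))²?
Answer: 3845521/289 ≈ 13306.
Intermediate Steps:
(67 + ((21 - 27)/(4 - 21) - 1*(-48)))² = (67 + (-6/(-17) + 48))² = (67 + (-6*(-1/17) + 48))² = (67 + (6/17 + 48))² = (67 + 822/17)² = (1961/17)² = 3845521/289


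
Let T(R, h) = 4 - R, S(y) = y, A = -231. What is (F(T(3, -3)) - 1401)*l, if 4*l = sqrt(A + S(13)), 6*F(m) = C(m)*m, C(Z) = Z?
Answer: -8405*I*sqrt(218)/24 ≈ -5170.8*I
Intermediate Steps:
F(m) = m**2/6 (F(m) = (m*m)/6 = m**2/6)
l = I*sqrt(218)/4 (l = sqrt(-231 + 13)/4 = sqrt(-218)/4 = (I*sqrt(218))/4 = I*sqrt(218)/4 ≈ 3.6912*I)
(F(T(3, -3)) - 1401)*l = ((4 - 1*3)**2/6 - 1401)*(I*sqrt(218)/4) = ((4 - 3)**2/6 - 1401)*(I*sqrt(218)/4) = ((1/6)*1**2 - 1401)*(I*sqrt(218)/4) = ((1/6)*1 - 1401)*(I*sqrt(218)/4) = (1/6 - 1401)*(I*sqrt(218)/4) = -8405*I*sqrt(218)/24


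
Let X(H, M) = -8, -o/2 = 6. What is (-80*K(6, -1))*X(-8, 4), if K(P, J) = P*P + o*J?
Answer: 30720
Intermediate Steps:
o = -12 (o = -2*6 = -12)
K(P, J) = P² - 12*J (K(P, J) = P*P - 12*J = P² - 12*J)
(-80*K(6, -1))*X(-8, 4) = -80*(6² - 12*(-1))*(-8) = -80*(36 + 12)*(-8) = -80*48*(-8) = -3840*(-8) = 30720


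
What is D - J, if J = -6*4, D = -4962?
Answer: -4938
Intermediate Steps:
J = -24
D - J = -4962 - 1*(-24) = -4962 + 24 = -4938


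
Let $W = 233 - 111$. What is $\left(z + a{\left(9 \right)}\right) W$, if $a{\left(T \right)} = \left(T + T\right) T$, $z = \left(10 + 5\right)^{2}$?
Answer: $47214$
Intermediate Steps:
$z = 225$ ($z = 15^{2} = 225$)
$W = 122$
$a{\left(T \right)} = 2 T^{2}$ ($a{\left(T \right)} = 2 T T = 2 T^{2}$)
$\left(z + a{\left(9 \right)}\right) W = \left(225 + 2 \cdot 9^{2}\right) 122 = \left(225 + 2 \cdot 81\right) 122 = \left(225 + 162\right) 122 = 387 \cdot 122 = 47214$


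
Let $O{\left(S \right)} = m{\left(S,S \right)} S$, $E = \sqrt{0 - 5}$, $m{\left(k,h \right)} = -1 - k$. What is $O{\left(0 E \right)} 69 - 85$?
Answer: $-85$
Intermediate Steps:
$E = i \sqrt{5}$ ($E = \sqrt{-5} = i \sqrt{5} \approx 2.2361 i$)
$O{\left(S \right)} = S \left(-1 - S\right)$ ($O{\left(S \right)} = \left(-1 - S\right) S = S \left(-1 - S\right)$)
$O{\left(0 E \right)} 69 - 85 = - 0 i \sqrt{5} \left(1 + 0 i \sqrt{5}\right) 69 - 85 = \left(-1\right) 0 \left(1 + 0\right) 69 - 85 = \left(-1\right) 0 \cdot 1 \cdot 69 - 85 = 0 \cdot 69 - 85 = 0 - 85 = -85$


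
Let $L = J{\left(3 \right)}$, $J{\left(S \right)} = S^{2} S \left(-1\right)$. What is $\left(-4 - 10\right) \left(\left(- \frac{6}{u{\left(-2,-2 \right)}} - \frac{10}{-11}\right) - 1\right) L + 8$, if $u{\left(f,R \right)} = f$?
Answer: $\frac{12184}{11} \approx 1107.6$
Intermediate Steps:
$J{\left(S \right)} = - S^{3}$ ($J{\left(S \right)} = S^{3} \left(-1\right) = - S^{3}$)
$L = -27$ ($L = - 3^{3} = \left(-1\right) 27 = -27$)
$\left(-4 - 10\right) \left(\left(- \frac{6}{u{\left(-2,-2 \right)}} - \frac{10}{-11}\right) - 1\right) L + 8 = \left(-4 - 10\right) \left(\left(- \frac{6}{-2} - \frac{10}{-11}\right) - 1\right) \left(-27\right) + 8 = - 14 \left(\left(\left(-6\right) \left(- \frac{1}{2}\right) - - \frac{10}{11}\right) - 1\right) \left(-27\right) + 8 = - 14 \left(\left(3 + \frac{10}{11}\right) - 1\right) \left(-27\right) + 8 = - 14 \left(\frac{43}{11} - 1\right) \left(-27\right) + 8 = \left(-14\right) \frac{32}{11} \left(-27\right) + 8 = \left(- \frac{448}{11}\right) \left(-27\right) + 8 = \frac{12096}{11} + 8 = \frac{12184}{11}$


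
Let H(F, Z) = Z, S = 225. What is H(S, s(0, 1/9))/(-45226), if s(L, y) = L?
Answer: 0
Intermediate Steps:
H(S, s(0, 1/9))/(-45226) = 0/(-45226) = 0*(-1/45226) = 0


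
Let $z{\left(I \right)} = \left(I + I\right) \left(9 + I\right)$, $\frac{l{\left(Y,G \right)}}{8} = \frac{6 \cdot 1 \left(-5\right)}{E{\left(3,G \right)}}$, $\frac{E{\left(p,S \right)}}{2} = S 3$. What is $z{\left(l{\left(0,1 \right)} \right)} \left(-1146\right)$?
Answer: $-2842080$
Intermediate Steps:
$E{\left(p,S \right)} = 6 S$ ($E{\left(p,S \right)} = 2 S 3 = 2 \cdot 3 S = 6 S$)
$l{\left(Y,G \right)} = - \frac{40}{G}$ ($l{\left(Y,G \right)} = 8 \frac{6 \cdot 1 \left(-5\right)}{6 G} = 8 \cdot 6 \left(-5\right) \frac{1}{6 G} = 8 \left(- 30 \frac{1}{6 G}\right) = 8 \left(- \frac{5}{G}\right) = - \frac{40}{G}$)
$z{\left(I \right)} = 2 I \left(9 + I\right)$
$z{\left(l{\left(0,1 \right)} \right)} \left(-1146\right) = 2 \left(- \frac{40}{1}\right) \left(9 - \frac{40}{1}\right) \left(-1146\right) = 2 \left(\left(-40\right) 1\right) \left(9 - 40\right) \left(-1146\right) = 2 \left(-40\right) \left(9 - 40\right) \left(-1146\right) = 2 \left(-40\right) \left(-31\right) \left(-1146\right) = 2480 \left(-1146\right) = -2842080$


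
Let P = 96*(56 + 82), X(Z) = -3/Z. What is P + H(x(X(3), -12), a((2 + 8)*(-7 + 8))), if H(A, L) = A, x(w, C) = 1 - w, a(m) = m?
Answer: 13250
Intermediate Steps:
P = 13248 (P = 96*138 = 13248)
P + H(x(X(3), -12), a((2 + 8)*(-7 + 8))) = 13248 + (1 - (-3)/3) = 13248 + (1 - 1*(-1)) = 13248 + (1 + 1) = 13248 + 2 = 13250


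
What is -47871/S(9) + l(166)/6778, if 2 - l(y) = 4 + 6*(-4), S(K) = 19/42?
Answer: -6813862189/64391 ≈ -1.0582e+5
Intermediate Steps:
S(K) = 19/42 (S(K) = 19*(1/42) = 19/42)
l(y) = 22 (l(y) = 2 - (4 + 6*(-4)) = 2 - (4 - 24) = 2 - 1*(-20) = 2 + 20 = 22)
-47871/S(9) + l(166)/6778 = -47871/19/42 + 22/6778 = -47871*42/19 + 22*(1/6778) = -2010582/19 + 11/3389 = -6813862189/64391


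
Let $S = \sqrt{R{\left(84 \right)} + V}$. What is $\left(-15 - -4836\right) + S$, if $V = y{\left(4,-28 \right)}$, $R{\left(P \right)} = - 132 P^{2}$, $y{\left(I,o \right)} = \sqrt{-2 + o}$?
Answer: $4821 + \sqrt{-931392 + i \sqrt{30}} \approx 4821.0 + 965.09 i$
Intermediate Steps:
$V = i \sqrt{30}$ ($V = \sqrt{-2 - 28} = \sqrt{-30} = i \sqrt{30} \approx 5.4772 i$)
$S = \sqrt{-931392 + i \sqrt{30}}$ ($S = \sqrt{- 132 \cdot 84^{2} + i \sqrt{30}} = \sqrt{\left(-132\right) 7056 + i \sqrt{30}} = \sqrt{-931392 + i \sqrt{30}} \approx 0.003 + 965.09 i$)
$\left(-15 - -4836\right) + S = \left(-15 - -4836\right) + \sqrt{-931392 + i \sqrt{30}} = \left(-15 + 4836\right) + \sqrt{-931392 + i \sqrt{30}} = 4821 + \sqrt{-931392 + i \sqrt{30}}$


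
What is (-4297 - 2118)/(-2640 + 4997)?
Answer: -6415/2357 ≈ -2.7217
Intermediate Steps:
(-4297 - 2118)/(-2640 + 4997) = -6415/2357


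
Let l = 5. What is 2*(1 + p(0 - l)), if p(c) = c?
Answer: -8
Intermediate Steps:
2*(1 + p(0 - l)) = 2*(1 + (0 - 1*5)) = 2*(1 + (0 - 5)) = 2*(1 - 5) = 2*(-4) = -8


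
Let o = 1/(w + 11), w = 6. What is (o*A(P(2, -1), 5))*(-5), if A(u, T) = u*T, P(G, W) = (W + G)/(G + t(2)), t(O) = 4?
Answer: -25/102 ≈ -0.24510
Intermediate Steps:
P(G, W) = (G + W)/(4 + G) (P(G, W) = (W + G)/(G + 4) = (G + W)/(4 + G))
A(u, T) = T*u
o = 1/17 (o = 1/(6 + 11) = 1/17 ≈ 0.058824)
(o*A(P(2, -1), 5))*(-5) = ((5*((2 - 1)/(4 + 2)))/17)*(-5) = ((5*(1/6))/17)*(-5) = ((5*((⅙)*1))/17)*(-5) = ((5*(⅙))/17)*(-5) = ((1/17)*(⅚))*(-5) = (5/102)*(-5) = -25/102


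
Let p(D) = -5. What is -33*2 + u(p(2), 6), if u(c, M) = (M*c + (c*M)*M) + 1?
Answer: -275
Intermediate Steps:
u(c, M) = 1 + M*c + c*M**2 (u(c, M) = (M*c + (M*c)*M) + 1 = (M*c + c*M**2) + 1 = 1 + M*c + c*M**2)
-33*2 + u(p(2), 6) = -33*2 + (1 + 6*(-5) - 5*6**2) = -66 + (1 - 30 - 5*36) = -66 + (1 - 30 - 180) = -66 - 209 = -275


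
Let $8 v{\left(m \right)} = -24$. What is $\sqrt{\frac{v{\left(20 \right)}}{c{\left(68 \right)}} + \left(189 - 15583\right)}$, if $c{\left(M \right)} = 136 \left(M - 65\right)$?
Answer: $\frac{i \sqrt{71181890}}{68} \approx 124.07 i$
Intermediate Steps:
$c{\left(M \right)} = -8840 + 136 M$ ($c{\left(M \right)} = 136 \left(-65 + M\right) = -8840 + 136 M$)
$v{\left(m \right)} = -3$ ($v{\left(m \right)} = \frac{1}{8} \left(-24\right) = -3$)
$\sqrt{\frac{v{\left(20 \right)}}{c{\left(68 \right)}} + \left(189 - 15583\right)} = \sqrt{- \frac{3}{-8840 + 136 \cdot 68} + \left(189 - 15583\right)} = \sqrt{- \frac{3}{-8840 + 9248} - 15394} = \sqrt{- \frac{3}{408} - 15394} = \sqrt{\left(-3\right) \frac{1}{408} - 15394} = \sqrt{- \frac{1}{136} - 15394} = \sqrt{- \frac{2093585}{136}} = \frac{i \sqrt{71181890}}{68}$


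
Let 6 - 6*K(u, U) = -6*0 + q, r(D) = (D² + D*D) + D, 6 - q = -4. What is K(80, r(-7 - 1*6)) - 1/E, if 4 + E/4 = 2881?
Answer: -7673/11508 ≈ -0.66675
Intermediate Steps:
q = 10 (q = 6 - 1*(-4) = 6 + 4 = 10)
E = 11508 (E = -16 + 4*2881 = -16 + 11524 = 11508)
r(D) = D + 2*D² (r(D) = (D² + D²) + D = 2*D² + D = D + 2*D²)
K(u, U) = -⅔ (K(u, U) = 1 - (-6*0 + 10)/6 = 1 - (0 + 10)/6 = 1 - ⅙*10 = 1 - 5/3 = -⅔)
K(80, r(-7 - 1*6)) - 1/E = -⅔ - 1/11508 = -7673/11508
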